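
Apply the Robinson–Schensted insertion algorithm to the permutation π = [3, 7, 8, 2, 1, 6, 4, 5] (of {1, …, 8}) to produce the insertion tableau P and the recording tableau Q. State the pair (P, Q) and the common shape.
P = [1, 4, 5] / [2, 6, 8] / [3, 7];  Q = [1, 2, 3] / [4, 6, 8] / [5, 7];  common shape = (3, 3, 2)

Row-insert the values π_1, π_2, … into P one at a time, bumping the leftmost entry strictly greater than the inserted value down to the next row. The recording tableau Q records, in position (i, j), the step at which that cell was added to P.
  Insert 3 (step 1): P = [3];  Q = [1]
  Insert 7 (step 2): P = [3, 7];  Q = [1, 2]
  Insert 8 (step 3): P = [3, 7, 8];  Q = [1, 2, 3]
  Insert 2 (step 4): P = [2, 7, 8] / [3];  Q = [1, 2, 3] / [4]
  Insert 1 (step 5): P = [1, 7, 8] / [2] / [3];  Q = [1, 2, 3] / [4] / [5]
  Insert 6 (step 6): P = [1, 6, 8] / [2, 7] / [3];  Q = [1, 2, 3] / [4, 6] / [5]
  Insert 4 (step 7): P = [1, 4, 8] / [2, 6] / [3, 7];  Q = [1, 2, 3] / [4, 6] / [5, 7]
  Insert 5 (step 8): P = [1, 4, 5] / [2, 6, 8] / [3, 7];  Q = [1, 2, 3] / [4, 6, 8] / [5, 7]
Final shape: (3, 3, 2).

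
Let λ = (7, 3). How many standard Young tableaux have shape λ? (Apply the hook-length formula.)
# SYT of shape (7, 3) = 75

Hook-length formula: f^λ = n! / Π hook(c), product over all cells c of the Young diagram. For λ = (7, 3), n = 10 boxes. Hook lengths by row (left-to-right, top-to-bottom): [8, 7, 6, 4, 3, 2, 1]; [3, 2, 1]. Product of hooks = 48384. So f^λ = 10! / 48384 = 3628800 / 48384 = 75.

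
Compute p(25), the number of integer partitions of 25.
p(25) = 1958

Compute p(n) via the recurrence p(n, m) = p(n, m−1) + p(n−m, m), where p(n, m) counts partitions of n with all parts ≤ m and p(n) = p(n, n). The base cases are p(0, m) = 1 and p(n, 0) = 0 for n > 0. Filling the table yields p(25) = 1958. (Euler's pentagonal recurrence is an alternative.)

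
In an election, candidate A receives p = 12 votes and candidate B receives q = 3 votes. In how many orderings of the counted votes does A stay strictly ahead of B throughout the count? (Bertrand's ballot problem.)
Strict-lead orderings = 273

Total orderings of the 15 votes with 12 for A: C(15, 12) = 455. By the Bertrand ballot formula (Cycle Lemma / reflection principle), the number of orderings in which A is strictly ahead of B throughout is (p − q)/(p + q) · C(p + q, p) = (12 − 3)/(12 + 3) · 455 = 273.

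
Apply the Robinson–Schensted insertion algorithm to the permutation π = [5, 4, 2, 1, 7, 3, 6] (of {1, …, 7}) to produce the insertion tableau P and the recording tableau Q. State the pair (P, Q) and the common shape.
P = [1, 3, 6] / [2, 7] / [4] / [5];  Q = [1, 5, 7] / [2, 6] / [3] / [4];  common shape = (3, 2, 1, 1)

Row-insert the values π_1, π_2, … into P one at a time, bumping the leftmost entry strictly greater than the inserted value down to the next row. The recording tableau Q records, in position (i, j), the step at which that cell was added to P.
  Insert 5 (step 1): P = [5];  Q = [1]
  Insert 4 (step 2): P = [4] / [5];  Q = [1] / [2]
  Insert 2 (step 3): P = [2] / [4] / [5];  Q = [1] / [2] / [3]
  Insert 1 (step 4): P = [1] / [2] / [4] / [5];  Q = [1] / [2] / [3] / [4]
  Insert 7 (step 5): P = [1, 7] / [2] / [4] / [5];  Q = [1, 5] / [2] / [3] / [4]
  Insert 3 (step 6): P = [1, 3] / [2, 7] / [4] / [5];  Q = [1, 5] / [2, 6] / [3] / [4]
  Insert 6 (step 7): P = [1, 3, 6] / [2, 7] / [4] / [5];  Q = [1, 5, 7] / [2, 6] / [3] / [4]
Final shape: (3, 2, 1, 1).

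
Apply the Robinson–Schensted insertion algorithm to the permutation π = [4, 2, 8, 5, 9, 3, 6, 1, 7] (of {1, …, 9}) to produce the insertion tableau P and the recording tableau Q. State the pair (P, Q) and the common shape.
P = [1, 3, 6, 7] / [2, 5, 9] / [4] / [8];  Q = [1, 3, 5, 9] / [2, 4, 7] / [6] / [8];  common shape = (4, 3, 1, 1)

Row-insert the values π_1, π_2, … into P one at a time, bumping the leftmost entry strictly greater than the inserted value down to the next row. The recording tableau Q records, in position (i, j), the step at which that cell was added to P.
  Insert 4 (step 1): P = [4];  Q = [1]
  Insert 2 (step 2): P = [2] / [4];  Q = [1] / [2]
  Insert 8 (step 3): P = [2, 8] / [4];  Q = [1, 3] / [2]
  Insert 5 (step 4): P = [2, 5] / [4, 8];  Q = [1, 3] / [2, 4]
  Insert 9 (step 5): P = [2, 5, 9] / [4, 8];  Q = [1, 3, 5] / [2, 4]
  Insert 3 (step 6): P = [2, 3, 9] / [4, 5] / [8];  Q = [1, 3, 5] / [2, 4] / [6]
  Insert 6 (step 7): P = [2, 3, 6] / [4, 5, 9] / [8];  Q = [1, 3, 5] / [2, 4, 7] / [6]
  Insert 1 (step 8): P = [1, 3, 6] / [2, 5, 9] / [4] / [8];  Q = [1, 3, 5] / [2, 4, 7] / [6] / [8]
  Insert 7 (step 9): P = [1, 3, 6, 7] / [2, 5, 9] / [4] / [8];  Q = [1, 3, 5, 9] / [2, 4, 7] / [6] / [8]
Final shape: (4, 3, 1, 1).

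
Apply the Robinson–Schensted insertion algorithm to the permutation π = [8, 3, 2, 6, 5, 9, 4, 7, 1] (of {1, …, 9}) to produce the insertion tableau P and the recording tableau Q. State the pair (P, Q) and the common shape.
P = [1, 4, 7] / [2, 5, 9] / [3] / [6] / [8];  Q = [1, 4, 6] / [2, 5, 8] / [3] / [7] / [9];  common shape = (3, 3, 1, 1, 1)

Row-insert the values π_1, π_2, … into P one at a time, bumping the leftmost entry strictly greater than the inserted value down to the next row. The recording tableau Q records, in position (i, j), the step at which that cell was added to P.
  Insert 8 (step 1): P = [8];  Q = [1]
  Insert 3 (step 2): P = [3] / [8];  Q = [1] / [2]
  Insert 2 (step 3): P = [2] / [3] / [8];  Q = [1] / [2] / [3]
  Insert 6 (step 4): P = [2, 6] / [3] / [8];  Q = [1, 4] / [2] / [3]
  Insert 5 (step 5): P = [2, 5] / [3, 6] / [8];  Q = [1, 4] / [2, 5] / [3]
  Insert 9 (step 6): P = [2, 5, 9] / [3, 6] / [8];  Q = [1, 4, 6] / [2, 5] / [3]
  Insert 4 (step 7): P = [2, 4, 9] / [3, 5] / [6] / [8];  Q = [1, 4, 6] / [2, 5] / [3] / [7]
  Insert 7 (step 8): P = [2, 4, 7] / [3, 5, 9] / [6] / [8];  Q = [1, 4, 6] / [2, 5, 8] / [3] / [7]
  Insert 1 (step 9): P = [1, 4, 7] / [2, 5, 9] / [3] / [6] / [8];  Q = [1, 4, 6] / [2, 5, 8] / [3] / [7] / [9]
Final shape: (3, 3, 1, 1, 1).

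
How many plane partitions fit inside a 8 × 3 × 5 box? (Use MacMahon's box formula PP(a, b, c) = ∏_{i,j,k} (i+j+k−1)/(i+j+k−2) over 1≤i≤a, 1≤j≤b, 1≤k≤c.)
PP(8, 3, 5) = 61408347

Evaluate the triple product over i = 1..8, j = 1..3, k = 1..5. The factors are (2/1) · (3/2) · (4/3) · (5/4) · (6/5) · (3/2) · (4/3) · (5/4) · … (120 factors total). The numerators and denominators telescope so the product is an integer; carrying out the multiplication exactly gives PP(8, 3, 5) = 61408347.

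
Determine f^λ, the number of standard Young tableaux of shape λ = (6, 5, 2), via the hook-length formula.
# SYT of shape (6, 5, 2) = 5148

Hook-length formula: f^λ = n! / Π hook(c), product over all cells c of the Young diagram. For λ = (6, 5, 2), n = 13 boxes. Hook lengths by row (left-to-right, top-to-bottom): [8, 7, 5, 4, 3, 1]; [6, 5, 3, 2, 1]; [2, 1]. Product of hooks = 1209600. So f^λ = 13! / 1209600 = 6227020800 / 1209600 = 5148.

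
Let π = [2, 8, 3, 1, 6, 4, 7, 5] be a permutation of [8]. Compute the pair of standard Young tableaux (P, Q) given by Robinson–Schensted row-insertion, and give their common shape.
P = [1, 3, 4, 5] / [2, 6, 7] / [8];  Q = [1, 2, 5, 7] / [3, 6, 8] / [4];  common shape = (4, 3, 1)

Row-insert the values π_1, π_2, … into P one at a time, bumping the leftmost entry strictly greater than the inserted value down to the next row. The recording tableau Q records, in position (i, j), the step at which that cell was added to P.
  Insert 2 (step 1): P = [2];  Q = [1]
  Insert 8 (step 2): P = [2, 8];  Q = [1, 2]
  Insert 3 (step 3): P = [2, 3] / [8];  Q = [1, 2] / [3]
  Insert 1 (step 4): P = [1, 3] / [2] / [8];  Q = [1, 2] / [3] / [4]
  Insert 6 (step 5): P = [1, 3, 6] / [2] / [8];  Q = [1, 2, 5] / [3] / [4]
  Insert 4 (step 6): P = [1, 3, 4] / [2, 6] / [8];  Q = [1, 2, 5] / [3, 6] / [4]
  Insert 7 (step 7): P = [1, 3, 4, 7] / [2, 6] / [8];  Q = [1, 2, 5, 7] / [3, 6] / [4]
  Insert 5 (step 8): P = [1, 3, 4, 5] / [2, 6, 7] / [8];  Q = [1, 2, 5, 7] / [3, 6, 8] / [4]
Final shape: (4, 3, 1).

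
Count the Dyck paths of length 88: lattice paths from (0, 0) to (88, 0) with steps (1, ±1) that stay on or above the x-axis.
C_44 = 583300119592996693088040

These Dyck paths are counted by the Catalan number C_n = (1/(n + 1)) · C(2n, n). For n = 44: C_44 = (1/45) · C(88, 44) = 26248505381684851188961800/45 = 583300119592996693088040.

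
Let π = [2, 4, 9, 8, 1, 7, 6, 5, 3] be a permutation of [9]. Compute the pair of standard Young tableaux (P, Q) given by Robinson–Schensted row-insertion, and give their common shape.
P = [1, 3, 5] / [2, 4] / [6] / [7] / [8] / [9];  Q = [1, 2, 3] / [4, 6] / [5] / [7] / [8] / [9];  common shape = (3, 2, 1, 1, 1, 1)

Row-insert the values π_1, π_2, … into P one at a time, bumping the leftmost entry strictly greater than the inserted value down to the next row. The recording tableau Q records, in position (i, j), the step at which that cell was added to P.
  Insert 2 (step 1): P = [2];  Q = [1]
  Insert 4 (step 2): P = [2, 4];  Q = [1, 2]
  Insert 9 (step 3): P = [2, 4, 9];  Q = [1, 2, 3]
  Insert 8 (step 4): P = [2, 4, 8] / [9];  Q = [1, 2, 3] / [4]
  Insert 1 (step 5): P = [1, 4, 8] / [2] / [9];  Q = [1, 2, 3] / [4] / [5]
  Insert 7 (step 6): P = [1, 4, 7] / [2, 8] / [9];  Q = [1, 2, 3] / [4, 6] / [5]
  Insert 6 (step 7): P = [1, 4, 6] / [2, 7] / [8] / [9];  Q = [1, 2, 3] / [4, 6] / [5] / [7]
  Insert 5 (step 8): P = [1, 4, 5] / [2, 6] / [7] / [8] / [9];  Q = [1, 2, 3] / [4, 6] / [5] / [7] / [8]
  Insert 3 (step 9): P = [1, 3, 5] / [2, 4] / [6] / [7] / [8] / [9];  Q = [1, 2, 3] / [4, 6] / [5] / [7] / [8] / [9]
Final shape: (3, 2, 1, 1, 1, 1).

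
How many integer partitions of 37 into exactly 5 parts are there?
p(37, 5 parts) = 831

Partitions of n into exactly k parts are in bijection with partitions of n − k into at most k parts (subtract 1 from each part). So p(37, exactly 5) = p(32, parts ≤ 5). Computing via the recurrence p(m, j) = p(m, j−1) + p(m−j, j) gives 831.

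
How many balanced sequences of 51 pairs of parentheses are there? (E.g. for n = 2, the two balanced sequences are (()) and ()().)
C_51 = 7684785670514316385230816156

These balanced parentheses are counted by the Catalan number C_n = (1/(n + 1)) · C(2n, n). For n = 51: C_51 = (1/52) · C(102, 51) = 399608854866744452032002440112/52 = 7684785670514316385230816156.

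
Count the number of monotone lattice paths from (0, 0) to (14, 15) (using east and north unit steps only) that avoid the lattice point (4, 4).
Number of paths = 52868640

Total paths from (0, 0) to (14, 15): C(29, 14) = 77558760. Paths through (4, 4): (paths (0, 0) → (4, 4)) × (paths (4, 4) → (14, 15)) = C(8, 4) · C(21, 10) = 70 · 352716 = 24690120. Avoidance count = 77558760 − 24690120 = 52868640.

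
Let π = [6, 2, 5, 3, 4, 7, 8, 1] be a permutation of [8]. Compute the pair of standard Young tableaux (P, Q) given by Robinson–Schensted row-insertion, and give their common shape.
P = [1, 3, 4, 7, 8] / [2] / [5] / [6];  Q = [1, 3, 5, 6, 7] / [2] / [4] / [8];  common shape = (5, 1, 1, 1)

Row-insert the values π_1, π_2, … into P one at a time, bumping the leftmost entry strictly greater than the inserted value down to the next row. The recording tableau Q records, in position (i, j), the step at which that cell was added to P.
  Insert 6 (step 1): P = [6];  Q = [1]
  Insert 2 (step 2): P = [2] / [6];  Q = [1] / [2]
  Insert 5 (step 3): P = [2, 5] / [6];  Q = [1, 3] / [2]
  Insert 3 (step 4): P = [2, 3] / [5] / [6];  Q = [1, 3] / [2] / [4]
  Insert 4 (step 5): P = [2, 3, 4] / [5] / [6];  Q = [1, 3, 5] / [2] / [4]
  Insert 7 (step 6): P = [2, 3, 4, 7] / [5] / [6];  Q = [1, 3, 5, 6] / [2] / [4]
  Insert 8 (step 7): P = [2, 3, 4, 7, 8] / [5] / [6];  Q = [1, 3, 5, 6, 7] / [2] / [4]
  Insert 1 (step 8): P = [1, 3, 4, 7, 8] / [2] / [5] / [6];  Q = [1, 3, 5, 6, 7] / [2] / [4] / [8]
Final shape: (5, 1, 1, 1).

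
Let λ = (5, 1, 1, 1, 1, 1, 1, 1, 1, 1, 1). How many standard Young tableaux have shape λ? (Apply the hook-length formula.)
# SYT of shape (5, 1, 1, 1, 1, 1, 1, 1, 1, 1, 1) = 1001

Hook-length formula: f^λ = n! / Π hook(c), product over all cells c of the Young diagram. For λ = (5, 1, 1, 1, 1, 1, 1, 1, 1, 1, 1), n = 15 boxes. Hook lengths by row (left-to-right, top-to-bottom): [15, 4, 3, 2, 1]; [10]; [9]; [8]; [7]; [6]; [5]; [4]; [3]; [2]; [1]. Product of hooks = 1306368000. So f^λ = 15! / 1306368000 = 1307674368000 / 1306368000 = 1001.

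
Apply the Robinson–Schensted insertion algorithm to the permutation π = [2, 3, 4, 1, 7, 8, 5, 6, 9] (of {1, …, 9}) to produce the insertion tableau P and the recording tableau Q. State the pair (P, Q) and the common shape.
P = [1, 3, 4, 5, 6, 9] / [2, 7, 8];  Q = [1, 2, 3, 5, 6, 9] / [4, 7, 8];  common shape = (6, 3)

Row-insert the values π_1, π_2, … into P one at a time, bumping the leftmost entry strictly greater than the inserted value down to the next row. The recording tableau Q records, in position (i, j), the step at which that cell was added to P.
  Insert 2 (step 1): P = [2];  Q = [1]
  Insert 3 (step 2): P = [2, 3];  Q = [1, 2]
  Insert 4 (step 3): P = [2, 3, 4];  Q = [1, 2, 3]
  Insert 1 (step 4): P = [1, 3, 4] / [2];  Q = [1, 2, 3] / [4]
  Insert 7 (step 5): P = [1, 3, 4, 7] / [2];  Q = [1, 2, 3, 5] / [4]
  Insert 8 (step 6): P = [1, 3, 4, 7, 8] / [2];  Q = [1, 2, 3, 5, 6] / [4]
  Insert 5 (step 7): P = [1, 3, 4, 5, 8] / [2, 7];  Q = [1, 2, 3, 5, 6] / [4, 7]
  Insert 6 (step 8): P = [1, 3, 4, 5, 6] / [2, 7, 8];  Q = [1, 2, 3, 5, 6] / [4, 7, 8]
  Insert 9 (step 9): P = [1, 3, 4, 5, 6, 9] / [2, 7, 8];  Q = [1, 2, 3, 5, 6, 9] / [4, 7, 8]
Final shape: (6, 3).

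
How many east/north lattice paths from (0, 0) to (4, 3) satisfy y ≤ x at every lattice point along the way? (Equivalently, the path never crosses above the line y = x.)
Number of paths = 14

By the reflection principle (André's argument), the number of monotone paths to (4, 3) with n ≤ m that never go above y = x is C(7, 4) − C(7, 5) = 35 − 21 = 14.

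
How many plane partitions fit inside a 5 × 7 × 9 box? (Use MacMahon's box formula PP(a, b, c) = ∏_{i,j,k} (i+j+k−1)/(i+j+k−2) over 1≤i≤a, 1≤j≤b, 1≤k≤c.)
PP(5, 7, 9) = 2424984388825856

Evaluate the triple product over i = 1..5, j = 1..7, k = 1..9. The factors are (2/1) · (3/2) · (4/3) · (5/4) · (6/5) · (7/6) · (8/7) · (9/8) · … (315 factors total). The numerators and denominators telescope so the product is an integer; carrying out the multiplication exactly gives PP(5, 7, 9) = 2424984388825856.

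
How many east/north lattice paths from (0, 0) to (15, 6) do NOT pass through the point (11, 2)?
Number of paths = 48804

Total paths from (0, 0) to (15, 6): C(21, 15) = 54264. Paths through (11, 2): (paths (0, 0) → (11, 2)) × (paths (11, 2) → (15, 6)) = C(13, 11) · C(8, 4) = 78 · 70 = 5460. Avoidance count = 54264 − 5460 = 48804.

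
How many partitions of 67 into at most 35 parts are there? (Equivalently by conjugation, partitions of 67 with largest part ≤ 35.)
p(67, parts ≤ 35) = 2644218

Use the recurrence p(n, m) = p(n, m−1) + p(n−m, m): either the largest part is < m (count p(n, m−1)) or the largest part is exactly m (remove one copy of m, count p(n−m, m)). With p(0, ·) = 1 this gives p(67, parts ≤ 35) = 2644218. (By conjugating Young diagrams, this also counts partitions of 67 into at most 35 parts.)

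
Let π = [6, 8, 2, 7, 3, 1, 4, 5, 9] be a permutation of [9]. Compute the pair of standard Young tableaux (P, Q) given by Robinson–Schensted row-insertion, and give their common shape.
P = [1, 3, 4, 5, 9] / [2, 7] / [6] / [8];  Q = [1, 2, 7, 8, 9] / [3, 4] / [5] / [6];  common shape = (5, 2, 1, 1)

Row-insert the values π_1, π_2, … into P one at a time, bumping the leftmost entry strictly greater than the inserted value down to the next row. The recording tableau Q records, in position (i, j), the step at which that cell was added to P.
  Insert 6 (step 1): P = [6];  Q = [1]
  Insert 8 (step 2): P = [6, 8];  Q = [1, 2]
  Insert 2 (step 3): P = [2, 8] / [6];  Q = [1, 2] / [3]
  Insert 7 (step 4): P = [2, 7] / [6, 8];  Q = [1, 2] / [3, 4]
  Insert 3 (step 5): P = [2, 3] / [6, 7] / [8];  Q = [1, 2] / [3, 4] / [5]
  Insert 1 (step 6): P = [1, 3] / [2, 7] / [6] / [8];  Q = [1, 2] / [3, 4] / [5] / [6]
  Insert 4 (step 7): P = [1, 3, 4] / [2, 7] / [6] / [8];  Q = [1, 2, 7] / [3, 4] / [5] / [6]
  Insert 5 (step 8): P = [1, 3, 4, 5] / [2, 7] / [6] / [8];  Q = [1, 2, 7, 8] / [3, 4] / [5] / [6]
  Insert 9 (step 9): P = [1, 3, 4, 5, 9] / [2, 7] / [6] / [8];  Q = [1, 2, 7, 8, 9] / [3, 4] / [5] / [6]
Final shape: (5, 2, 1, 1).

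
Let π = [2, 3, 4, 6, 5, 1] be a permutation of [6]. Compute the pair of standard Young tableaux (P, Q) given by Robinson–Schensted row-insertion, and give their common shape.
P = [1, 3, 4, 5] / [2] / [6];  Q = [1, 2, 3, 4] / [5] / [6];  common shape = (4, 1, 1)

Row-insert the values π_1, π_2, … into P one at a time, bumping the leftmost entry strictly greater than the inserted value down to the next row. The recording tableau Q records, in position (i, j), the step at which that cell was added to P.
  Insert 2 (step 1): P = [2];  Q = [1]
  Insert 3 (step 2): P = [2, 3];  Q = [1, 2]
  Insert 4 (step 3): P = [2, 3, 4];  Q = [1, 2, 3]
  Insert 6 (step 4): P = [2, 3, 4, 6];  Q = [1, 2, 3, 4]
  Insert 5 (step 5): P = [2, 3, 4, 5] / [6];  Q = [1, 2, 3, 4] / [5]
  Insert 1 (step 6): P = [1, 3, 4, 5] / [2] / [6];  Q = [1, 2, 3, 4] / [5] / [6]
Final shape: (4, 1, 1).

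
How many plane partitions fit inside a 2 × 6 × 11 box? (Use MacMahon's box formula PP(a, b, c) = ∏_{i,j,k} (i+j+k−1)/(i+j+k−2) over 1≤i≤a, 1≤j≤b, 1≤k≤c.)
PP(2, 6, 11) = 32821152

Evaluate the triple product over i = 1..2, j = 1..6, k = 1..11. The factors are (2/1) · (3/2) · (4/3) · (5/4) · (6/5) · (7/6) · (8/7) · (9/8) · … (132 factors total). The numerators and denominators telescope so the product is an integer; carrying out the multiplication exactly gives PP(2, 6, 11) = 32821152.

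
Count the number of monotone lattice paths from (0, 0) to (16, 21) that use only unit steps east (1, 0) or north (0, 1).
Number of paths = 12875774670

A monotone lattice path from (0, 0) to (16, 21) consists of 16 east steps and 21 north steps in some order, so it is determined by which 16 of the 37 steps are east. The count is C(37, 16) = 12875774670.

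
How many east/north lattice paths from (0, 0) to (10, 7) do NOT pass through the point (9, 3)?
Number of paths = 18348

Total paths from (0, 0) to (10, 7): C(17, 10) = 19448. Paths through (9, 3): (paths (0, 0) → (9, 3)) × (paths (9, 3) → (10, 7)) = C(12, 9) · C(5, 1) = 220 · 5 = 1100. Avoidance count = 19448 − 1100 = 18348.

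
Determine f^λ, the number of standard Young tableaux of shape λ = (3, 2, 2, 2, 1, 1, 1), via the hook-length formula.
# SYT of shape (3, 2, 2, 2, 1, 1, 1) = 1408

Hook-length formula: f^λ = n! / Π hook(c), product over all cells c of the Young diagram. For λ = (3, 2, 2, 2, 1, 1, 1), n = 12 boxes. Hook lengths by row (left-to-right, top-to-bottom): [9, 5, 1]; [7, 3]; [6, 2]; [5, 1]; [3]; [2]; [1]. Product of hooks = 340200. So f^λ = 12! / 340200 = 479001600 / 340200 = 1408.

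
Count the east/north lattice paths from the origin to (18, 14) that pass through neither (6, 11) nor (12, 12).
Number of paths = 392513848

Inclusion–exclusion. Total paths: C(32, 18) = 471435600. Through P₁: C(17, 6)·C(15, 12) = 5631080. Through P₂: C(24, 12)·C(8, 6) = 75716368. Since P₁ is strictly southwest of P₂, a monotone path through both must visit P₁ then P₂; paths through both = C(17, 6)·C(7, 6)·C(8, 6) = 2425696. Avoid both = 471435600 − 5631080 − 75716368 + 2425696 = 392513848.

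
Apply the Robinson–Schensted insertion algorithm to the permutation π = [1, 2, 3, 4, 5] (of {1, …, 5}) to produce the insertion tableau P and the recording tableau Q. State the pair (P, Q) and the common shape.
P = [1, 2, 3, 4, 5];  Q = [1, 2, 3, 4, 5];  common shape = (5)

Row-insert the values π_1, π_2, … into P one at a time, bumping the leftmost entry strictly greater than the inserted value down to the next row. The recording tableau Q records, in position (i, j), the step at which that cell was added to P.
  Insert 1 (step 1): P = [1];  Q = [1]
  Insert 2 (step 2): P = [1, 2];  Q = [1, 2]
  Insert 3 (step 3): P = [1, 2, 3];  Q = [1, 2, 3]
  Insert 4 (step 4): P = [1, 2, 3, 4];  Q = [1, 2, 3, 4]
  Insert 5 (step 5): P = [1, 2, 3, 4, 5];  Q = [1, 2, 3, 4, 5]
Final shape: (5).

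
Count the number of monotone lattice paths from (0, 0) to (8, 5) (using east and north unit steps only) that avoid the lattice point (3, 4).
Number of paths = 1077

Total paths from (0, 0) to (8, 5): C(13, 8) = 1287. Paths through (3, 4): (paths (0, 0) → (3, 4)) × (paths (3, 4) → (8, 5)) = C(7, 3) · C(6, 5) = 35 · 6 = 210. Avoidance count = 1287 − 210 = 1077.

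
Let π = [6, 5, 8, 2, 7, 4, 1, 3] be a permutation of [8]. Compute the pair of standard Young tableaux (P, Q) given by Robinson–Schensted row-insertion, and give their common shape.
P = [1, 3] / [2, 4] / [5, 7] / [6, 8];  Q = [1, 3] / [2, 5] / [4, 6] / [7, 8];  common shape = (2, 2, 2, 2)

Row-insert the values π_1, π_2, … into P one at a time, bumping the leftmost entry strictly greater than the inserted value down to the next row. The recording tableau Q records, in position (i, j), the step at which that cell was added to P.
  Insert 6 (step 1): P = [6];  Q = [1]
  Insert 5 (step 2): P = [5] / [6];  Q = [1] / [2]
  Insert 8 (step 3): P = [5, 8] / [6];  Q = [1, 3] / [2]
  Insert 2 (step 4): P = [2, 8] / [5] / [6];  Q = [1, 3] / [2] / [4]
  Insert 7 (step 5): P = [2, 7] / [5, 8] / [6];  Q = [1, 3] / [2, 5] / [4]
  Insert 4 (step 6): P = [2, 4] / [5, 7] / [6, 8];  Q = [1, 3] / [2, 5] / [4, 6]
  Insert 1 (step 7): P = [1, 4] / [2, 7] / [5, 8] / [6];  Q = [1, 3] / [2, 5] / [4, 6] / [7]
  Insert 3 (step 8): P = [1, 3] / [2, 4] / [5, 7] / [6, 8];  Q = [1, 3] / [2, 5] / [4, 6] / [7, 8]
Final shape: (2, 2, 2, 2).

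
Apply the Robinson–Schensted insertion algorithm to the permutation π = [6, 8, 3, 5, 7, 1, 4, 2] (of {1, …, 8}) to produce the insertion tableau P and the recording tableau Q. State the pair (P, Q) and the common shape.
P = [1, 2, 7] / [3, 4] / [5, 8] / [6];  Q = [1, 2, 5] / [3, 4] / [6, 7] / [8];  common shape = (3, 2, 2, 1)

Row-insert the values π_1, π_2, … into P one at a time, bumping the leftmost entry strictly greater than the inserted value down to the next row. The recording tableau Q records, in position (i, j), the step at which that cell was added to P.
  Insert 6 (step 1): P = [6];  Q = [1]
  Insert 8 (step 2): P = [6, 8];  Q = [1, 2]
  Insert 3 (step 3): P = [3, 8] / [6];  Q = [1, 2] / [3]
  Insert 5 (step 4): P = [3, 5] / [6, 8];  Q = [1, 2] / [3, 4]
  Insert 7 (step 5): P = [3, 5, 7] / [6, 8];  Q = [1, 2, 5] / [3, 4]
  Insert 1 (step 6): P = [1, 5, 7] / [3, 8] / [6];  Q = [1, 2, 5] / [3, 4] / [6]
  Insert 4 (step 7): P = [1, 4, 7] / [3, 5] / [6, 8];  Q = [1, 2, 5] / [3, 4] / [6, 7]
  Insert 2 (step 8): P = [1, 2, 7] / [3, 4] / [5, 8] / [6];  Q = [1, 2, 5] / [3, 4] / [6, 7] / [8]
Final shape: (3, 2, 2, 1).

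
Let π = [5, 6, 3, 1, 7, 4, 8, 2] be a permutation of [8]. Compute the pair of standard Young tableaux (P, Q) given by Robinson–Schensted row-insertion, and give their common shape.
P = [1, 2, 7, 8] / [3, 4] / [5, 6];  Q = [1, 2, 5, 7] / [3, 6] / [4, 8];  common shape = (4, 2, 2)

Row-insert the values π_1, π_2, … into P one at a time, bumping the leftmost entry strictly greater than the inserted value down to the next row. The recording tableau Q records, in position (i, j), the step at which that cell was added to P.
  Insert 5 (step 1): P = [5];  Q = [1]
  Insert 6 (step 2): P = [5, 6];  Q = [1, 2]
  Insert 3 (step 3): P = [3, 6] / [5];  Q = [1, 2] / [3]
  Insert 1 (step 4): P = [1, 6] / [3] / [5];  Q = [1, 2] / [3] / [4]
  Insert 7 (step 5): P = [1, 6, 7] / [3] / [5];  Q = [1, 2, 5] / [3] / [4]
  Insert 4 (step 6): P = [1, 4, 7] / [3, 6] / [5];  Q = [1, 2, 5] / [3, 6] / [4]
  Insert 8 (step 7): P = [1, 4, 7, 8] / [3, 6] / [5];  Q = [1, 2, 5, 7] / [3, 6] / [4]
  Insert 2 (step 8): P = [1, 2, 7, 8] / [3, 4] / [5, 6];  Q = [1, 2, 5, 7] / [3, 6] / [4, 8]
Final shape: (4, 2, 2).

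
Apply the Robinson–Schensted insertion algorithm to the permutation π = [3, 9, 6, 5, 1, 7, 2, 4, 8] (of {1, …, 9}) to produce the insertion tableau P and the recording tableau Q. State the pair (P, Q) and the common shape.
P = [1, 2, 4, 8] / [3, 5, 7] / [6] / [9];  Q = [1, 2, 6, 9] / [3, 7, 8] / [4] / [5];  common shape = (4, 3, 1, 1)

Row-insert the values π_1, π_2, … into P one at a time, bumping the leftmost entry strictly greater than the inserted value down to the next row. The recording tableau Q records, in position (i, j), the step at which that cell was added to P.
  Insert 3 (step 1): P = [3];  Q = [1]
  Insert 9 (step 2): P = [3, 9];  Q = [1, 2]
  Insert 6 (step 3): P = [3, 6] / [9];  Q = [1, 2] / [3]
  Insert 5 (step 4): P = [3, 5] / [6] / [9];  Q = [1, 2] / [3] / [4]
  Insert 1 (step 5): P = [1, 5] / [3] / [6] / [9];  Q = [1, 2] / [3] / [4] / [5]
  Insert 7 (step 6): P = [1, 5, 7] / [3] / [6] / [9];  Q = [1, 2, 6] / [3] / [4] / [5]
  Insert 2 (step 7): P = [1, 2, 7] / [3, 5] / [6] / [9];  Q = [1, 2, 6] / [3, 7] / [4] / [5]
  Insert 4 (step 8): P = [1, 2, 4] / [3, 5, 7] / [6] / [9];  Q = [1, 2, 6] / [3, 7, 8] / [4] / [5]
  Insert 8 (step 9): P = [1, 2, 4, 8] / [3, 5, 7] / [6] / [9];  Q = [1, 2, 6, 9] / [3, 7, 8] / [4] / [5]
Final shape: (4, 3, 1, 1).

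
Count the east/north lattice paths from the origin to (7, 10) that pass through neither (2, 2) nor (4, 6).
Number of paths = 7526

Inclusion–exclusion. Total paths: C(17, 7) = 19448. Through P₁: C(4, 2)·C(13, 5) = 7722. Through P₂: C(10, 4)·C(7, 3) = 7350. Since P₁ is strictly southwest of P₂, a monotone path through both must visit P₁ then P₂; paths through both = C(4, 2)·C(6, 2)·C(7, 3) = 3150. Avoid both = 19448 − 7722 − 7350 + 3150 = 7526.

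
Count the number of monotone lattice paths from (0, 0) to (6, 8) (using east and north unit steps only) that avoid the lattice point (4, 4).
Number of paths = 1953

Total paths from (0, 0) to (6, 8): C(14, 6) = 3003. Paths through (4, 4): (paths (0, 0) → (4, 4)) × (paths (4, 4) → (6, 8)) = C(8, 4) · C(6, 2) = 70 · 15 = 1050. Avoidance count = 3003 − 1050 = 1953.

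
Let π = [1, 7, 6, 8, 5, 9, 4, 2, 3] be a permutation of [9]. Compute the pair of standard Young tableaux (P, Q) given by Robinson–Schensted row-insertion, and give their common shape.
P = [1, 2, 3, 9] / [4, 8] / [5] / [6] / [7];  Q = [1, 2, 4, 6] / [3, 9] / [5] / [7] / [8];  common shape = (4, 2, 1, 1, 1)

Row-insert the values π_1, π_2, … into P one at a time, bumping the leftmost entry strictly greater than the inserted value down to the next row. The recording tableau Q records, in position (i, j), the step at which that cell was added to P.
  Insert 1 (step 1): P = [1];  Q = [1]
  Insert 7 (step 2): P = [1, 7];  Q = [1, 2]
  Insert 6 (step 3): P = [1, 6] / [7];  Q = [1, 2] / [3]
  Insert 8 (step 4): P = [1, 6, 8] / [7];  Q = [1, 2, 4] / [3]
  Insert 5 (step 5): P = [1, 5, 8] / [6] / [7];  Q = [1, 2, 4] / [3] / [5]
  Insert 9 (step 6): P = [1, 5, 8, 9] / [6] / [7];  Q = [1, 2, 4, 6] / [3] / [5]
  Insert 4 (step 7): P = [1, 4, 8, 9] / [5] / [6] / [7];  Q = [1, 2, 4, 6] / [3] / [5] / [7]
  Insert 2 (step 8): P = [1, 2, 8, 9] / [4] / [5] / [6] / [7];  Q = [1, 2, 4, 6] / [3] / [5] / [7] / [8]
  Insert 3 (step 9): P = [1, 2, 3, 9] / [4, 8] / [5] / [6] / [7];  Q = [1, 2, 4, 6] / [3, 9] / [5] / [7] / [8]
Final shape: (4, 2, 1, 1, 1).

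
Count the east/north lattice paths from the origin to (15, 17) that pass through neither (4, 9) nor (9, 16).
Number of paths = 501344725

Inclusion–exclusion. Total paths: C(32, 15) = 565722720. Through P₁: C(13, 4)·C(19, 11) = 54041130. Through P₂: C(25, 9)·C(7, 6) = 14300825. Since P₁ is strictly southwest of P₂, a monotone path through both must visit P₁ then P₂; paths through both = C(13, 4)·C(12, 5)·C(7, 6) = 3963960. Avoid both = 565722720 − 54041130 − 14300825 + 3963960 = 501344725.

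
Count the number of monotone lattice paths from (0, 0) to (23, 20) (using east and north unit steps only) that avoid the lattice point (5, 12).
Number of paths = 950899560520

Total paths from (0, 0) to (23, 20): C(43, 23) = 960566918220. Paths through (5, 12): (paths (0, 0) → (5, 12)) × (paths (5, 12) → (23, 20)) = C(17, 5) · C(26, 18) = 6188 · 1562275 = 9667357700. Avoidance count = 960566918220 − 9667357700 = 950899560520.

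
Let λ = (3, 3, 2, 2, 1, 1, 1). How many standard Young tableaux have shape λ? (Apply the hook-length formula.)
# SYT of shape (3, 3, 2, 2, 1, 1, 1) = 6006

Hook-length formula: f^λ = n! / Π hook(c), product over all cells c of the Young diagram. For λ = (3, 3, 2, 2, 1, 1, 1), n = 13 boxes. Hook lengths by row (left-to-right, top-to-bottom): [9, 5, 2]; [8, 4, 1]; [6, 2]; [5, 1]; [3]; [2]; [1]. Product of hooks = 1036800. So f^λ = 13! / 1036800 = 6227020800 / 1036800 = 6006.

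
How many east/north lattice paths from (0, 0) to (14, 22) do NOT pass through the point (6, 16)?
Number of paths = 3572234361

Total paths from (0, 0) to (14, 22): C(36, 14) = 3796297200. Paths through (6, 16): (paths (0, 0) → (6, 16)) × (paths (6, 16) → (14, 22)) = C(22, 6) · C(14, 8) = 74613 · 3003 = 224062839. Avoidance count = 3796297200 − 224062839 = 3572234361.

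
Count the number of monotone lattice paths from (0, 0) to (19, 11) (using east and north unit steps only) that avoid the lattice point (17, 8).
Number of paths = 43811550

Total paths from (0, 0) to (19, 11): C(30, 19) = 54627300. Paths through (17, 8): (paths (0, 0) → (17, 8)) × (paths (17, 8) → (19, 11)) = C(25, 17) · C(5, 2) = 1081575 · 10 = 10815750. Avoidance count = 54627300 − 10815750 = 43811550.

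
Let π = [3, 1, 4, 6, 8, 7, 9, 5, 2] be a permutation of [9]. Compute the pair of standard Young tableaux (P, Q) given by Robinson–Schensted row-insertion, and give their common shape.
P = [1, 2, 5, 7, 9] / [3, 4] / [6] / [8];  Q = [1, 3, 4, 5, 7] / [2, 6] / [8] / [9];  common shape = (5, 2, 1, 1)

Row-insert the values π_1, π_2, … into P one at a time, bumping the leftmost entry strictly greater than the inserted value down to the next row. The recording tableau Q records, in position (i, j), the step at which that cell was added to P.
  Insert 3 (step 1): P = [3];  Q = [1]
  Insert 1 (step 2): P = [1] / [3];  Q = [1] / [2]
  Insert 4 (step 3): P = [1, 4] / [3];  Q = [1, 3] / [2]
  Insert 6 (step 4): P = [1, 4, 6] / [3];  Q = [1, 3, 4] / [2]
  Insert 8 (step 5): P = [1, 4, 6, 8] / [3];  Q = [1, 3, 4, 5] / [2]
  Insert 7 (step 6): P = [1, 4, 6, 7] / [3, 8];  Q = [1, 3, 4, 5] / [2, 6]
  Insert 9 (step 7): P = [1, 4, 6, 7, 9] / [3, 8];  Q = [1, 3, 4, 5, 7] / [2, 6]
  Insert 5 (step 8): P = [1, 4, 5, 7, 9] / [3, 6] / [8];  Q = [1, 3, 4, 5, 7] / [2, 6] / [8]
  Insert 2 (step 9): P = [1, 2, 5, 7, 9] / [3, 4] / [6] / [8];  Q = [1, 3, 4, 5, 7] / [2, 6] / [8] / [9]
Final shape: (5, 2, 1, 1).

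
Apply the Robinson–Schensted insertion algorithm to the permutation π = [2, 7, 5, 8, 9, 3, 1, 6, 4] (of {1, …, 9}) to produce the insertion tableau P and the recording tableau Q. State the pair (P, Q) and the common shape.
P = [1, 3, 4, 9] / [2, 6] / [5, 8] / [7];  Q = [1, 2, 4, 5] / [3, 8] / [6, 9] / [7];  common shape = (4, 2, 2, 1)

Row-insert the values π_1, π_2, … into P one at a time, bumping the leftmost entry strictly greater than the inserted value down to the next row. The recording tableau Q records, in position (i, j), the step at which that cell was added to P.
  Insert 2 (step 1): P = [2];  Q = [1]
  Insert 7 (step 2): P = [2, 7];  Q = [1, 2]
  Insert 5 (step 3): P = [2, 5] / [7];  Q = [1, 2] / [3]
  Insert 8 (step 4): P = [2, 5, 8] / [7];  Q = [1, 2, 4] / [3]
  Insert 9 (step 5): P = [2, 5, 8, 9] / [7];  Q = [1, 2, 4, 5] / [3]
  Insert 3 (step 6): P = [2, 3, 8, 9] / [5] / [7];  Q = [1, 2, 4, 5] / [3] / [6]
  Insert 1 (step 7): P = [1, 3, 8, 9] / [2] / [5] / [7];  Q = [1, 2, 4, 5] / [3] / [6] / [7]
  Insert 6 (step 8): P = [1, 3, 6, 9] / [2, 8] / [5] / [7];  Q = [1, 2, 4, 5] / [3, 8] / [6] / [7]
  Insert 4 (step 9): P = [1, 3, 4, 9] / [2, 6] / [5, 8] / [7];  Q = [1, 2, 4, 5] / [3, 8] / [6, 9] / [7]
Final shape: (4, 2, 2, 1).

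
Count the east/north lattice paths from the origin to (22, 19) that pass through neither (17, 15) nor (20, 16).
Number of paths = 122931795180

Inclusion–exclusion. Total paths: C(41, 22) = 244662670200. Through P₁: C(32, 17)·C(9, 5) = 71281062720. Through P₂: C(36, 20)·C(5, 2) = 73078721100. Since P₁ is strictly southwest of P₂, a monotone path through both must visit P₁ then P₂; paths through both = C(32, 17)·C(4, 3)·C(5, 2) = 22628908800. Avoid both = 244662670200 − 71281062720 − 73078721100 + 22628908800 = 122931795180.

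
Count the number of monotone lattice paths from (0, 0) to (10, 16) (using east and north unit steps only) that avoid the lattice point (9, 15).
Number of paths = 2696727

Total paths from (0, 0) to (10, 16): C(26, 10) = 5311735. Paths through (9, 15): (paths (0, 0) → (9, 15)) × (paths (9, 15) → (10, 16)) = C(24, 9) · C(2, 1) = 1307504 · 2 = 2615008. Avoidance count = 5311735 − 2615008 = 2696727.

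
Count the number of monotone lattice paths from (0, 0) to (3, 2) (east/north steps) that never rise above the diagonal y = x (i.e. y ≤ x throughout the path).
Number of paths = 5

By the reflection principle (André's argument), the number of monotone paths to (3, 2) with n ≤ m that never go above y = x is C(5, 3) − C(5, 4) = 10 − 5 = 5.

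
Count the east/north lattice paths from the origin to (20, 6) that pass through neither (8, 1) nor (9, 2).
Number of paths = 124033

Inclusion–exclusion. Total paths: C(26, 20) = 230230. Through P₁: C(9, 8)·C(17, 12) = 55692. Through P₂: C(11, 9)·C(15, 11) = 75075. Since P₁ is strictly southwest of P₂, a monotone path through both must visit P₁ then P₂; paths through both = C(9, 8)·C(2, 1)·C(15, 11) = 24570. Avoid both = 230230 − 55692 − 75075 + 24570 = 124033.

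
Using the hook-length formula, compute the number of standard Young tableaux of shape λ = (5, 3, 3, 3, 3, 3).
# SYT of shape (5, 3, 3, 3, 3, 3) = 7759752

Hook-length formula: f^λ = n! / Π hook(c), product over all cells c of the Young diagram. For λ = (5, 3, 3, 3, 3, 3), n = 20 boxes. Hook lengths by row (left-to-right, top-to-bottom): [10, 9, 8, 2, 1]; [7, 6, 5]; [6, 5, 4]; [5, 4, 3]; [4, 3, 2]; [3, 2, 1]. Product of hooks = 313528320000. So f^λ = 20! / 313528320000 = 2432902008176640000 / 313528320000 = 7759752.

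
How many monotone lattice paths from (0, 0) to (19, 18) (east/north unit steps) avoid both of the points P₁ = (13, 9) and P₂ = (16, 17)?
Number of paths = 10844129560

Inclusion–exclusion. Total paths: C(37, 19) = 17672631900. Through P₁: C(22, 13)·C(15, 6) = 2489587100. Through P₂: C(33, 16)·C(4, 3) = 4667212440. Since P₁ is strictly southwest of P₂, a monotone path through both must visit P₁ then P₂; paths through both = C(22, 13)·C(11, 3)·C(4, 3) = 328297200. Avoid both = 17672631900 − 2489587100 − 4667212440 + 328297200 = 10844129560.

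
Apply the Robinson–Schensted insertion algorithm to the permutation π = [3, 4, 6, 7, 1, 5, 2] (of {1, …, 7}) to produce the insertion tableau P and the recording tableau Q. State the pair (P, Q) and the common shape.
P = [1, 2, 5, 7] / [3, 4] / [6];  Q = [1, 2, 3, 4] / [5, 6] / [7];  common shape = (4, 2, 1)

Row-insert the values π_1, π_2, … into P one at a time, bumping the leftmost entry strictly greater than the inserted value down to the next row. The recording tableau Q records, in position (i, j), the step at which that cell was added to P.
  Insert 3 (step 1): P = [3];  Q = [1]
  Insert 4 (step 2): P = [3, 4];  Q = [1, 2]
  Insert 6 (step 3): P = [3, 4, 6];  Q = [1, 2, 3]
  Insert 7 (step 4): P = [3, 4, 6, 7];  Q = [1, 2, 3, 4]
  Insert 1 (step 5): P = [1, 4, 6, 7] / [3];  Q = [1, 2, 3, 4] / [5]
  Insert 5 (step 6): P = [1, 4, 5, 7] / [3, 6];  Q = [1, 2, 3, 4] / [5, 6]
  Insert 2 (step 7): P = [1, 2, 5, 7] / [3, 4] / [6];  Q = [1, 2, 3, 4] / [5, 6] / [7]
Final shape: (4, 2, 1).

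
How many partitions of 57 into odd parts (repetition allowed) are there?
p_odd(57) = 7917

Enumerate partitions using only odd parts via the recurrence o(n, m) = o(n, m−2) + o(n−m, m) over odd m, starting from the largest odd part ≤ n. This gives p_odd(57) = 7917. (Euler's theorem: equals the count of distinct-part partitions.)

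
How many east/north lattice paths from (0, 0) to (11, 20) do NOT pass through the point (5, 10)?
Number of paths = 60624291

Total paths from (0, 0) to (11, 20): C(31, 11) = 84672315. Paths through (5, 10): (paths (0, 0) → (5, 10)) × (paths (5, 10) → (11, 20)) = C(15, 5) · C(16, 6) = 3003 · 8008 = 24048024. Avoidance count = 84672315 − 24048024 = 60624291.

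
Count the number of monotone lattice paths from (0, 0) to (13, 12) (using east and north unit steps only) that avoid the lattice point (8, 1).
Number of paths = 5160988

Total paths from (0, 0) to (13, 12): C(25, 13) = 5200300. Paths through (8, 1): (paths (0, 0) → (8, 1)) × (paths (8, 1) → (13, 12)) = C(9, 8) · C(16, 5) = 9 · 4368 = 39312. Avoidance count = 5200300 − 39312 = 5160988.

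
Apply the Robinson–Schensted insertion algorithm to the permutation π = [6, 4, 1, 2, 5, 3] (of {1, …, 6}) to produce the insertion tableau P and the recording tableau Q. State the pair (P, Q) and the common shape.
P = [1, 2, 3] / [4, 5] / [6];  Q = [1, 4, 5] / [2, 6] / [3];  common shape = (3, 2, 1)

Row-insert the values π_1, π_2, … into P one at a time, bumping the leftmost entry strictly greater than the inserted value down to the next row. The recording tableau Q records, in position (i, j), the step at which that cell was added to P.
  Insert 6 (step 1): P = [6];  Q = [1]
  Insert 4 (step 2): P = [4] / [6];  Q = [1] / [2]
  Insert 1 (step 3): P = [1] / [4] / [6];  Q = [1] / [2] / [3]
  Insert 2 (step 4): P = [1, 2] / [4] / [6];  Q = [1, 4] / [2] / [3]
  Insert 5 (step 5): P = [1, 2, 5] / [4] / [6];  Q = [1, 4, 5] / [2] / [3]
  Insert 3 (step 6): P = [1, 2, 3] / [4, 5] / [6];  Q = [1, 4, 5] / [2, 6] / [3]
Final shape: (3, 2, 1).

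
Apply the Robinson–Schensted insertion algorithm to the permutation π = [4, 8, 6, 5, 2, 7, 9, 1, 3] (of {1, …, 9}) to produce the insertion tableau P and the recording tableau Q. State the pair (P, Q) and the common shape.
P = [1, 3, 7, 9] / [2, 5] / [4] / [6] / [8];  Q = [1, 2, 6, 7] / [3, 9] / [4] / [5] / [8];  common shape = (4, 2, 1, 1, 1)

Row-insert the values π_1, π_2, … into P one at a time, bumping the leftmost entry strictly greater than the inserted value down to the next row. The recording tableau Q records, in position (i, j), the step at which that cell was added to P.
  Insert 4 (step 1): P = [4];  Q = [1]
  Insert 8 (step 2): P = [4, 8];  Q = [1, 2]
  Insert 6 (step 3): P = [4, 6] / [8];  Q = [1, 2] / [3]
  Insert 5 (step 4): P = [4, 5] / [6] / [8];  Q = [1, 2] / [3] / [4]
  Insert 2 (step 5): P = [2, 5] / [4] / [6] / [8];  Q = [1, 2] / [3] / [4] / [5]
  Insert 7 (step 6): P = [2, 5, 7] / [4] / [6] / [8];  Q = [1, 2, 6] / [3] / [4] / [5]
  Insert 9 (step 7): P = [2, 5, 7, 9] / [4] / [6] / [8];  Q = [1, 2, 6, 7] / [3] / [4] / [5]
  Insert 1 (step 8): P = [1, 5, 7, 9] / [2] / [4] / [6] / [8];  Q = [1, 2, 6, 7] / [3] / [4] / [5] / [8]
  Insert 3 (step 9): P = [1, 3, 7, 9] / [2, 5] / [4] / [6] / [8];  Q = [1, 2, 6, 7] / [3, 9] / [4] / [5] / [8]
Final shape: (4, 2, 1, 1, 1).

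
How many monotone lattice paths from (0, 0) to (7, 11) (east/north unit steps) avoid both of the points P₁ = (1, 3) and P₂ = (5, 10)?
Number of paths = 14763

Inclusion–exclusion. Total paths: C(18, 7) = 31824. Through P₁: C(4, 1)·C(14, 6) = 12012. Through P₂: C(15, 5)·C(3, 2) = 9009. Since P₁ is strictly southwest of P₂, a monotone path through both must visit P₁ then P₂; paths through both = C(4, 1)·C(11, 4)·C(3, 2) = 3960. Avoid both = 31824 − 12012 − 9009 + 3960 = 14763.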